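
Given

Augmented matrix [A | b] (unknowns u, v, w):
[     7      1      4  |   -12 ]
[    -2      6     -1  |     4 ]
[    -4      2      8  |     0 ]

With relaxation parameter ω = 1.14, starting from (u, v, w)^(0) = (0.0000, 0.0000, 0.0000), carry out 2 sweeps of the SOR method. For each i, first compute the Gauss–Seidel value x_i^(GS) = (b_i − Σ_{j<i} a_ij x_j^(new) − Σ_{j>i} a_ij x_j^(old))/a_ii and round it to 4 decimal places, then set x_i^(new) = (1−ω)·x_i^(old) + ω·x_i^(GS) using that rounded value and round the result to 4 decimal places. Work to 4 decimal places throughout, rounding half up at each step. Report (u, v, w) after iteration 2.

(-0.9546, 0.1823, -0.4395)

Iteration 1:
  u: GS value = (-12 - (1)·0.0000 - (4)·0.0000) / (7) = -1.7143;  u ← (1−ω)·0.0000 + ω·-1.7143 = -1.9543
  v: GS value = (4 - (-2)·-1.9543 - (-1)·0.0000) / (6) = 0.0152;  v ← (1−ω)·0.0000 + ω·0.0152 = 0.0173
  w: GS value = (0 - (-4)·-1.9543 - (2)·0.0173) / (8) = -0.9815;  w ← (1−ω)·0.0000 + ω·-0.9815 = -1.1189
Iteration 2:
  u: GS value = (-12 - (1)·0.0173 - (4)·-1.1189) / (7) = -1.0774;  u ← (1−ω)·-1.9543 + ω·-1.0774 = -0.9546
  v: GS value = (4 - (-2)·-0.9546 - (-1)·-1.1189) / (6) = 0.1620;  v ← (1−ω)·0.0173 + ω·0.1620 = 0.1823
  w: GS value = (0 - (-4)·-0.9546 - (2)·0.1823) / (8) = -0.5229;  w ← (1−ω)·-1.1189 + ω·-0.5229 = -0.4395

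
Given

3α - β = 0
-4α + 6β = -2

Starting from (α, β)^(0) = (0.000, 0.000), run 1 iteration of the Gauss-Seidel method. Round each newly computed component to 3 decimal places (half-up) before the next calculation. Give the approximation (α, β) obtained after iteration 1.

(0.000, -0.333)

Iteration 1:
  α = (0 - (-1)·0.000) / (3) = 0.000
  β = (-2 - (-4)·0.000) / (6) = -0.333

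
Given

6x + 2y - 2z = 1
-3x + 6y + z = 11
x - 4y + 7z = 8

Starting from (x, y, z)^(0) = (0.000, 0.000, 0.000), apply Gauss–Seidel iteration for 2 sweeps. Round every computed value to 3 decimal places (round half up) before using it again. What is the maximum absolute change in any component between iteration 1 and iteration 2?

Iteration 1:
  x = (1 - (2)·0.000 - (-2)·0.000) / (6) = 0.167
  y = (11 - (-3)·0.167 - (1)·0.000) / (6) = 1.917
  z = (8 - (1)·0.167 - (-4)·1.917) / (7) = 2.214
Iteration 2:
  x = (1 - (2)·1.917 - (-2)·2.214) / (6) = 0.266
  y = (11 - (-3)·0.266 - (1)·2.214) / (6) = 1.597
  z = (8 - (1)·0.266 - (-4)·1.597) / (7) = 2.017
Change: (0.099, -0.320, -0.197) → max |·| = 0.320

0.320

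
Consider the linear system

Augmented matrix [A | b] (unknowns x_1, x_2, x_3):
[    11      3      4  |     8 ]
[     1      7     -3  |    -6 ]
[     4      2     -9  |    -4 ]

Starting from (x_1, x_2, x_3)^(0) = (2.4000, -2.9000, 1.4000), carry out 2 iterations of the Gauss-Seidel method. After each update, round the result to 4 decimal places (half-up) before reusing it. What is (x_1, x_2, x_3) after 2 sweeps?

Iteration 1:
  x_1 = (8 - (3)·-2.9000 - (4)·1.4000) / (11) = 1.0091
  x_2 = (-6 - (1)·1.0091 - (-3)·1.4000) / (7) = -0.4013
  x_3 = (-4 - (4)·1.0091 - (2)·-0.4013) / (-9) = 0.8038
Iteration 2:
  x_1 = (8 - (3)·-0.4013 - (4)·0.8038) / (11) = 0.5444
  x_2 = (-6 - (1)·0.5444 - (-3)·0.8038) / (7) = -0.5904
  x_3 = (-4 - (4)·0.5444 - (2)·-0.5904) / (-9) = 0.5552

(0.5444, -0.5904, 0.5552)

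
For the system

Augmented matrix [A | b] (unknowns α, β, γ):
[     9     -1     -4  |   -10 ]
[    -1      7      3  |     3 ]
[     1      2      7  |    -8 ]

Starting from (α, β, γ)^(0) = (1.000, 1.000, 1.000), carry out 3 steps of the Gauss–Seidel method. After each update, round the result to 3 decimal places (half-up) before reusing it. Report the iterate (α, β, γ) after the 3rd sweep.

Iteration 1:
  α = (-10 - (-1)·1.000 - (-4)·1.000) / (9) = -0.556
  β = (3 - (-1)·-0.556 - (3)·1.000) / (7) = -0.079
  γ = (-8 - (1)·-0.556 - (2)·-0.079) / (7) = -1.041
Iteration 2:
  α = (-10 - (-1)·-0.079 - (-4)·-1.041) / (9) = -1.583
  β = (3 - (-1)·-1.583 - (3)·-1.041) / (7) = 0.649
  γ = (-8 - (1)·-1.583 - (2)·0.649) / (7) = -1.102
Iteration 3:
  α = (-10 - (-1)·0.649 - (-4)·-1.102) / (9) = -1.529
  β = (3 - (-1)·-1.529 - (3)·-1.102) / (7) = 0.682
  γ = (-8 - (1)·-1.529 - (2)·0.682) / (7) = -1.119

(-1.529, 0.682, -1.119)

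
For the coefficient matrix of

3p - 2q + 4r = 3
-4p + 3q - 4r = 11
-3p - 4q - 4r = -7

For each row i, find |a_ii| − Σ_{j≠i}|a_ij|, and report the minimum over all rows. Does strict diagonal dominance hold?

-5

row 1: |3| − (2+4) = -3
row 2: |3| − (4+4) = -5
row 3: |-4| − (3+4) = -3
minimum over rows = -5 → not strictly diagonally dominant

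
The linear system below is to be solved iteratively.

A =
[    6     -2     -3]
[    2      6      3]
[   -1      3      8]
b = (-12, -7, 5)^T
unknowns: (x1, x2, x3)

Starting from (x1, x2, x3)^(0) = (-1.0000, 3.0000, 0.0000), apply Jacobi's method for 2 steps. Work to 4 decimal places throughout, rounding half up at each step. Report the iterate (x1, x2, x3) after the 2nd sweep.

(-2.5903, -0.5208, 0.8125)

Iteration 1:
  x1 = (-12 - (-2)·3.0000 - (-3)·0.0000) / (6) = -1.0000
  x2 = (-7 - (2)·-1.0000 - (3)·0.0000) / (6) = -0.8333
  x3 = (5 - (-1)·-1.0000 - (3)·3.0000) / (8) = -0.6250
Iteration 2:
  x1 = (-12 - (-2)·-0.8333 - (-3)·-0.6250) / (6) = -2.5903
  x2 = (-7 - (2)·-1.0000 - (3)·-0.6250) / (6) = -0.5208
  x3 = (5 - (-1)·-1.0000 - (3)·-0.8333) / (8) = 0.8125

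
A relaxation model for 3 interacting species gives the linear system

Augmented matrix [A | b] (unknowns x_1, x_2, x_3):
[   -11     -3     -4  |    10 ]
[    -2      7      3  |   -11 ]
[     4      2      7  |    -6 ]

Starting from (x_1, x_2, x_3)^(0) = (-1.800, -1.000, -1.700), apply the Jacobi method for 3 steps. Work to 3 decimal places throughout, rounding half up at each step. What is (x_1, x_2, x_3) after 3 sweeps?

(-0.259, -1.576, 0.052)

Iteration 1:
  x_1 = (10 - (-3)·-1.000 - (-4)·-1.700) / (-11) = -0.018
  x_2 = (-11 - (-2)·-1.800 - (3)·-1.700) / (7) = -1.357
  x_3 = (-6 - (4)·-1.800 - (2)·-1.000) / (7) = 0.457
Iteration 2:
  x_1 = (10 - (-3)·-1.357 - (-4)·0.457) / (-11) = -0.705
  x_2 = (-11 - (-2)·-0.018 - (3)·0.457) / (7) = -1.772
  x_3 = (-6 - (4)·-0.018 - (2)·-1.357) / (7) = -0.459
Iteration 3:
  x_1 = (10 - (-3)·-1.772 - (-4)·-0.459) / (-11) = -0.259
  x_2 = (-11 - (-2)·-0.705 - (3)·-0.459) / (7) = -1.576
  x_3 = (-6 - (4)·-0.705 - (2)·-1.772) / (7) = 0.052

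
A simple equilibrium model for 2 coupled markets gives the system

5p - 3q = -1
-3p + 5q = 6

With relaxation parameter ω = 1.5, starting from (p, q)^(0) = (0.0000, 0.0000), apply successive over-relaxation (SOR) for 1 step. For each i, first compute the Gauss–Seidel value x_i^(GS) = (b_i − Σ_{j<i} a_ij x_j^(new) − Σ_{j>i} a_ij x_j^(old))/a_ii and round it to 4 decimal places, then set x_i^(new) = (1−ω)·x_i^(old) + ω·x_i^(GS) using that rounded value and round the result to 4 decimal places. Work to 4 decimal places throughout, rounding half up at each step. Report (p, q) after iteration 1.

(-0.3000, 1.5300)

Iteration 1:
  p: GS value = (-1 - (-3)·0.0000) / (5) = -0.2000;  p ← (1−ω)·0.0000 + ω·-0.2000 = -0.3000
  q: GS value = (6 - (-3)·-0.3000) / (5) = 1.0200;  q ← (1−ω)·0.0000 + ω·1.0200 = 1.5300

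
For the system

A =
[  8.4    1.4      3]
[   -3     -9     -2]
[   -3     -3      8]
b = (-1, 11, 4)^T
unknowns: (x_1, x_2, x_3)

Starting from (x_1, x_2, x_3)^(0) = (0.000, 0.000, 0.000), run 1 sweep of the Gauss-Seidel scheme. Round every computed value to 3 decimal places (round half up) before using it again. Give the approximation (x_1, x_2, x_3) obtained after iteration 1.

Iteration 1:
  x_1 = (-1 - (1.4)·0.000 - (3)·0.000) / (8.4) = -0.119
  x_2 = (11 - (-3)·-0.119 - (-2)·0.000) / (-9) = -1.183
  x_3 = (4 - (-3)·-0.119 - (-3)·-1.183) / (8) = 0.012

(-0.119, -1.183, 0.012)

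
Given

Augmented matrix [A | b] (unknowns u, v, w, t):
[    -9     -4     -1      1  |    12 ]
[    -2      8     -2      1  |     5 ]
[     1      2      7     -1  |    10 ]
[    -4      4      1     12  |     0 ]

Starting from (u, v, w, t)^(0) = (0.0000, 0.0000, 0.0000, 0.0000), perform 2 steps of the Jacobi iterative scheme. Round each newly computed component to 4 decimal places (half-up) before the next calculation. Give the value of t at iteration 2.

Iteration 1:
  u = (12 - (-4)·0.0000 - (-1)·0.0000 - (1)·0.0000) / (-9) = -1.3333
  v = (5 - (-2)·0.0000 - (-2)·0.0000 - (1)·0.0000) / (8) = 0.6250
  w = (10 - (1)·0.0000 - (2)·0.0000 - (-1)·0.0000) / (7) = 1.4286
  t = (0 - (-4)·0.0000 - (4)·0.0000 - (1)·0.0000) / (12) = 0.0000
Iteration 2:
  u = (12 - (-4)·0.6250 - (-1)·1.4286 - (1)·0.0000) / (-9) = -1.7698
  v = (5 - (-2)·-1.3333 - (-2)·1.4286 - (1)·0.0000) / (8) = 0.6488
  w = (10 - (1)·-1.3333 - (2)·0.6250 - (-1)·0.0000) / (7) = 1.4405
  t = (0 - (-4)·-1.3333 - (4)·0.6250 - (1)·1.4286) / (12) = -0.7718

-0.7718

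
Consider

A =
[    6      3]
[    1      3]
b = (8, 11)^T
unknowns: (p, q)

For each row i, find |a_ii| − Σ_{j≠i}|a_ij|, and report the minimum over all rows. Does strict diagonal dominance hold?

2

row 1: |6| − (3) = 3
row 2: |3| − (1) = 2
minimum over rows = 2 → strictly diagonally dominant (convergence guaranteed)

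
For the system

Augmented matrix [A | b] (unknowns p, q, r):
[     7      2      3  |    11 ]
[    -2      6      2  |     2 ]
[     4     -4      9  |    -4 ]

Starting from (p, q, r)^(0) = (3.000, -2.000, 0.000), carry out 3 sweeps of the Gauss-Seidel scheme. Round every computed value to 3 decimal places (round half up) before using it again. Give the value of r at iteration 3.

-0.646

Iteration 1:
  p = (11 - (2)·-2.000 - (3)·0.000) / (7) = 2.143
  q = (2 - (-2)·2.143 - (2)·0.000) / (6) = 1.048
  r = (-4 - (4)·2.143 - (-4)·1.048) / (9) = -0.931
Iteration 2:
  p = (11 - (2)·1.048 - (3)·-0.931) / (7) = 1.671
  q = (2 - (-2)·1.671 - (2)·-0.931) / (6) = 1.201
  r = (-4 - (4)·1.671 - (-4)·1.201) / (9) = -0.653
Iteration 3:
  p = (11 - (2)·1.201 - (3)·-0.653) / (7) = 1.508
  q = (2 - (-2)·1.508 - (2)·-0.653) / (6) = 1.054
  r = (-4 - (4)·1.508 - (-4)·1.054) / (9) = -0.646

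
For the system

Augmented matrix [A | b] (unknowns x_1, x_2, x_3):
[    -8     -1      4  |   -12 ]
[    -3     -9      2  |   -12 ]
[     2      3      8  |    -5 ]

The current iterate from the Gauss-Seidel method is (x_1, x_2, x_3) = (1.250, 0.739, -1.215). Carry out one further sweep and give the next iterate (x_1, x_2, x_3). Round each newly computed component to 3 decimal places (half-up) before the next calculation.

One sweep:
  x_1 = (-12 - (-1)·0.739 - (4)·-1.215) / (-8) = 0.800
  x_2 = (-12 - (-3)·0.800 - (2)·-1.215) / (-9) = 0.797
  x_3 = (-5 - (2)·0.800 - (3)·0.797) / (8) = -1.124

(0.800, 0.797, -1.124)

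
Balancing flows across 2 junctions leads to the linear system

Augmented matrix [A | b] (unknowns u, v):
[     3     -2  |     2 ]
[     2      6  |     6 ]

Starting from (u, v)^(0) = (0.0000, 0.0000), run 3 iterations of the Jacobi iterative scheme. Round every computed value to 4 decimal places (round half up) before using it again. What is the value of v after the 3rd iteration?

Iteration 1:
  u = (2 - (-2)·0.0000) / (3) = 0.6667
  v = (6 - (2)·0.0000) / (6) = 1.0000
Iteration 2:
  u = (2 - (-2)·1.0000) / (3) = 1.3333
  v = (6 - (2)·0.6667) / (6) = 0.7778
Iteration 3:
  u = (2 - (-2)·0.7778) / (3) = 1.1852
  v = (6 - (2)·1.3333) / (6) = 0.5556

0.5556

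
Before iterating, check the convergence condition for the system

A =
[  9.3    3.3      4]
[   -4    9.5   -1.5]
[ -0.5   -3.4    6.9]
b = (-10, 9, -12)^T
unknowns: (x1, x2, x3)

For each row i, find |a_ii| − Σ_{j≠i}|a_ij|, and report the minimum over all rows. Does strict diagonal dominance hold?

2

row 1: |9.3| − (3.3+4) = 2
row 2: |9.5| − (4+1.5) = 4
row 3: |6.9| − (0.5+3.4) = 3
minimum over rows = 2 → strictly diagonally dominant (convergence guaranteed)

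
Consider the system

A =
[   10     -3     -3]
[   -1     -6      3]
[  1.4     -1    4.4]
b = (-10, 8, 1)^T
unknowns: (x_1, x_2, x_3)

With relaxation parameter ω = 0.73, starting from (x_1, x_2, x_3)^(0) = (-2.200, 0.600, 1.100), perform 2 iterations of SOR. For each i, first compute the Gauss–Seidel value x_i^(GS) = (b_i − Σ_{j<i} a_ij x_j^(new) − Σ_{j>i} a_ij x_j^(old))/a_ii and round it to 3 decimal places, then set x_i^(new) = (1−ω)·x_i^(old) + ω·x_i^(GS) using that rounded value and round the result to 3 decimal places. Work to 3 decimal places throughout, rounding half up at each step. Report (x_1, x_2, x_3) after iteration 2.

Iteration 1:
  x_1: GS value = (-10 - (-3)·0.600 - (-3)·1.100) / (10) = -0.490;  x_1 ← (1−ω)·-2.200 + ω·-0.490 = -0.952
  x_2: GS value = (8 - (-1)·-0.952 - (3)·1.100) / (-6) = -0.625;  x_2 ← (1−ω)·0.600 + ω·-0.625 = -0.294
  x_3: GS value = (1 - (1.4)·-0.952 - (-1)·-0.294) / (4.4) = 0.463;  x_3 ← (1−ω)·1.100 + ω·0.463 = 0.635
Iteration 2:
  x_1: GS value = (-10 - (-3)·-0.294 - (-3)·0.635) / (10) = -0.898;  x_1 ← (1−ω)·-0.952 + ω·-0.898 = -0.913
  x_2: GS value = (8 - (-1)·-0.913 - (3)·0.635) / (-6) = -0.864;  x_2 ← (1−ω)·-0.294 + ω·-0.864 = -0.710
  x_3: GS value = (1 - (1.4)·-0.913 - (-1)·-0.710) / (4.4) = 0.356;  x_3 ← (1−ω)·0.635 + ω·0.356 = 0.431

(-0.913, -0.710, 0.431)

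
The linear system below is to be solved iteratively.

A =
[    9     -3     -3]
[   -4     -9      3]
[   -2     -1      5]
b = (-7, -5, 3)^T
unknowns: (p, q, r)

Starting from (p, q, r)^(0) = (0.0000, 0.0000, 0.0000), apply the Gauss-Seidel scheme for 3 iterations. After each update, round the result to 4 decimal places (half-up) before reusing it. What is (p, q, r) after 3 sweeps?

(-0.2787, 0.8936, 0.6672)

Iteration 1:
  p = (-7 - (-3)·0.0000 - (-3)·0.0000) / (9) = -0.7778
  q = (-5 - (-4)·-0.7778 - (3)·0.0000) / (-9) = 0.9012
  r = (3 - (-2)·-0.7778 - (-1)·0.9012) / (5) = 0.4691
Iteration 2:
  p = (-7 - (-3)·0.9012 - (-3)·0.4691) / (9) = -0.3210
  q = (-5 - (-4)·-0.3210 - (3)·0.4691) / (-9) = 0.8546
  r = (3 - (-2)·-0.3210 - (-1)·0.8546) / (5) = 0.6425
Iteration 3:
  p = (-7 - (-3)·0.8546 - (-3)·0.6425) / (9) = -0.2787
  q = (-5 - (-4)·-0.2787 - (3)·0.6425) / (-9) = 0.8936
  r = (3 - (-2)·-0.2787 - (-1)·0.8936) / (5) = 0.6672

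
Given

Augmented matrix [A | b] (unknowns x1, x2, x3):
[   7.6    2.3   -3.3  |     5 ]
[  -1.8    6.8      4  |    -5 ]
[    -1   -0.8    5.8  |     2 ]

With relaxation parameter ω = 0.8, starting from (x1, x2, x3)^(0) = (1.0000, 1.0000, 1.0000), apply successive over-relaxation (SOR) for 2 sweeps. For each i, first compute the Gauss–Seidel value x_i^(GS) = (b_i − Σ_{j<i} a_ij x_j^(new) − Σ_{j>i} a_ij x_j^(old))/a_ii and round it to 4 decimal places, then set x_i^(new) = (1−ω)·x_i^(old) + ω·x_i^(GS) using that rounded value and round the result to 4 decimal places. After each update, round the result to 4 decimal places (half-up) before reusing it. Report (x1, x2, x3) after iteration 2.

(1.0369, -0.7477, 0.4394)

Iteration 1:
  x1: GS value = (5 - (2.3)·1.0000 - (-3.3)·1.0000) / (7.6) = 0.7895;  x1 ← (1−ω)·1.0000 + ω·0.7895 = 0.8316
  x2: GS value = (-5 - (-1.8)·0.8316 - (4)·1.0000) / (6.8) = -1.1034;  x2 ← (1−ω)·1.0000 + ω·-1.1034 = -0.6827
  x3: GS value = (2 - (-1)·0.8316 - (-0.8)·-0.6827) / (5.8) = 0.3940;  x3 ← (1−ω)·1.0000 + ω·0.3940 = 0.5152
Iteration 2:
  x1: GS value = (5 - (2.3)·-0.6827 - (-3.3)·0.5152) / (7.6) = 1.0882;  x1 ← (1−ω)·0.8316 + ω·1.0882 = 1.0369
  x2: GS value = (-5 - (-1.8)·1.0369 - (4)·0.5152) / (6.8) = -0.7639;  x2 ← (1−ω)·-0.6827 + ω·-0.7639 = -0.7477
  x3: GS value = (2 - (-1)·1.0369 - (-0.8)·-0.7477) / (5.8) = 0.4205;  x3 ← (1−ω)·0.5152 + ω·0.4205 = 0.4394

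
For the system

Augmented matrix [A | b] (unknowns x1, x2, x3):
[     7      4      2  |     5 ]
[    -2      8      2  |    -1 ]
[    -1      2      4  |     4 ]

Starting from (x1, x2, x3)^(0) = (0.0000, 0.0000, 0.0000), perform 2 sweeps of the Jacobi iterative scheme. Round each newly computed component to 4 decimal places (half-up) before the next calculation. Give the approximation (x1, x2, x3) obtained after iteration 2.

Iteration 1:
  x1 = (5 - (4)·0.0000 - (2)·0.0000) / (7) = 0.7143
  x2 = (-1 - (-2)·0.0000 - (2)·0.0000) / (8) = -0.1250
  x3 = (4 - (-1)·0.0000 - (2)·0.0000) / (4) = 1.0000
Iteration 2:
  x1 = (5 - (4)·-0.1250 - (2)·1.0000) / (7) = 0.5000
  x2 = (-1 - (-2)·0.7143 - (2)·1.0000) / (8) = -0.1964
  x3 = (4 - (-1)·0.7143 - (2)·-0.1250) / (4) = 1.2411

(0.5000, -0.1964, 1.2411)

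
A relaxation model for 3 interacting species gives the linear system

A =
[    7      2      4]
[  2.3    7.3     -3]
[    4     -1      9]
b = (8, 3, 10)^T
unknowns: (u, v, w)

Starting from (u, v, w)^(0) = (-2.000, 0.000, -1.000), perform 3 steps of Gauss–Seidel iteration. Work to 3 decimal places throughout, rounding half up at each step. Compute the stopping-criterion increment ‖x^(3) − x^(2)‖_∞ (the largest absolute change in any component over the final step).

Iteration 1:
  u = (8 - (2)·0.000 - (4)·-1.000) / (7) = 1.714
  v = (3 - (2.3)·1.714 - (-3)·-1.000) / (7.3) = -0.540
  w = (10 - (4)·1.714 - (-1)·-0.540) / (9) = 0.289
Iteration 2:
  u = (8 - (2)·-0.540 - (4)·0.289) / (7) = 1.132
  v = (3 - (2.3)·1.132 - (-3)·0.289) / (7.3) = 0.173
  w = (10 - (4)·1.132 - (-1)·0.173) / (9) = 0.627
Iteration 3:
  u = (8 - (2)·0.173 - (4)·0.627) / (7) = 0.735
  v = (3 - (2.3)·0.735 - (-3)·0.627) / (7.3) = 0.437
  w = (10 - (4)·0.735 - (-1)·0.437) / (9) = 0.833
Change: (-0.397, 0.264, 0.206) → max |·| = 0.397

0.397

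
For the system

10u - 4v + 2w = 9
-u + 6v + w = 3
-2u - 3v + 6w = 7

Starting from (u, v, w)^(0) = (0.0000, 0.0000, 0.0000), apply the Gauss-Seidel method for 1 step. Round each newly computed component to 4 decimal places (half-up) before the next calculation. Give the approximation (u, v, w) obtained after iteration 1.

(0.9000, 0.6500, 1.7917)

Iteration 1:
  u = (9 - (-4)·0.0000 - (2)·0.0000) / (10) = 0.9000
  v = (3 - (-1)·0.9000 - (1)·0.0000) / (6) = 0.6500
  w = (7 - (-2)·0.9000 - (-3)·0.6500) / (6) = 1.7917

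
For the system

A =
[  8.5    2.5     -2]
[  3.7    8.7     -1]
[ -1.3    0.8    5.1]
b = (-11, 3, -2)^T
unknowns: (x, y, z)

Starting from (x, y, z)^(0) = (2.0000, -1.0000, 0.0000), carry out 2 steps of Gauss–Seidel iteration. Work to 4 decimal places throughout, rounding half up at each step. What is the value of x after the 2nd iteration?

Iteration 1:
  x = (-11 - (2.5)·-1.0000 - (-2)·0.0000) / (8.5) = -1.0000
  y = (3 - (3.7)·-1.0000 - (-1)·0.0000) / (8.7) = 0.7701
  z = (-2 - (-1.3)·-1.0000 - (0.8)·0.7701) / (5.1) = -0.7679
Iteration 2:
  x = (-11 - (2.5)·0.7701 - (-2)·-0.7679) / (8.5) = -1.7013
  y = (3 - (3.7)·-1.7013 - (-1)·-0.7679) / (8.7) = 0.9801
  z = (-2 - (-1.3)·-1.7013 - (0.8)·0.9801) / (5.1) = -0.9796

-1.7013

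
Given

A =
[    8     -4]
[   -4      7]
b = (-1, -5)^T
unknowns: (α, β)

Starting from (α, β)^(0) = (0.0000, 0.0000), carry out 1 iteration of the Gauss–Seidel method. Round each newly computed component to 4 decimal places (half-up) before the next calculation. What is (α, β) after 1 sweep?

(-0.1250, -0.7857)

Iteration 1:
  α = (-1 - (-4)·0.0000) / (8) = -0.1250
  β = (-5 - (-4)·-0.1250) / (7) = -0.7857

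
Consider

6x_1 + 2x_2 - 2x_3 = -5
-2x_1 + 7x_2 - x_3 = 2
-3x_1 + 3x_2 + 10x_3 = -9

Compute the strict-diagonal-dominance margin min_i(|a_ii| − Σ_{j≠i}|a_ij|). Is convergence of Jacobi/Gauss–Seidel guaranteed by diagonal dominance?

2

row 1: |6| − (2+2) = 2
row 2: |7| − (2+1) = 4
row 3: |10| − (3+3) = 4
minimum over rows = 2 → strictly diagonally dominant (convergence guaranteed)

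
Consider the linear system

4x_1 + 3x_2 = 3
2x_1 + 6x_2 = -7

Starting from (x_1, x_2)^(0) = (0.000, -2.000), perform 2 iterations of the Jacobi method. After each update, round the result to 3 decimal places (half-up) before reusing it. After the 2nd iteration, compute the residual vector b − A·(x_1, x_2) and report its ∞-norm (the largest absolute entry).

2.251

Iteration 1:
  x_1 = (3 - (3)·-2.000) / (4) = 2.250
  x_2 = (-7 - (2)·0.000) / (6) = -1.167
Iteration 2:
  x_1 = (3 - (3)·-1.167) / (4) = 1.625
  x_2 = (-7 - (2)·2.250) / (6) = -1.917
Residual b − A·x = (2.251, 1.252); ∞-norm = 2.251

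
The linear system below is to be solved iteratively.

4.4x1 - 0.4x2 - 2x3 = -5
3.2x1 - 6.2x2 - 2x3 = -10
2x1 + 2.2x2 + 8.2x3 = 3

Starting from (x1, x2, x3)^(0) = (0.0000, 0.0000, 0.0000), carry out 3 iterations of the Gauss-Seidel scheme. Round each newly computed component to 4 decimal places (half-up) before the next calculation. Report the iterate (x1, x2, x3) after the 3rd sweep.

(-0.9053, 1.0489, 0.3052)

Iteration 1:
  x1 = (-5 - (-0.4)·0.0000 - (-2)·0.0000) / (4.4) = -1.1364
  x2 = (-10 - (3.2)·-1.1364 - (-2)·0.0000) / (-6.2) = 1.0264
  x3 = (3 - (2)·-1.1364 - (2.2)·1.0264) / (8.2) = 0.3676
Iteration 2:
  x1 = (-5 - (-0.4)·1.0264 - (-2)·0.3676) / (4.4) = -0.8760
  x2 = (-10 - (3.2)·-0.8760 - (-2)·0.3676) / (-6.2) = 1.0422
  x3 = (3 - (2)·-0.8760 - (2.2)·1.0422) / (8.2) = 0.2999
Iteration 3:
  x1 = (-5 - (-0.4)·1.0422 - (-2)·0.2999) / (4.4) = -0.9053
  x2 = (-10 - (3.2)·-0.9053 - (-2)·0.2999) / (-6.2) = 1.0489
  x3 = (3 - (2)·-0.9053 - (2.2)·1.0489) / (8.2) = 0.3052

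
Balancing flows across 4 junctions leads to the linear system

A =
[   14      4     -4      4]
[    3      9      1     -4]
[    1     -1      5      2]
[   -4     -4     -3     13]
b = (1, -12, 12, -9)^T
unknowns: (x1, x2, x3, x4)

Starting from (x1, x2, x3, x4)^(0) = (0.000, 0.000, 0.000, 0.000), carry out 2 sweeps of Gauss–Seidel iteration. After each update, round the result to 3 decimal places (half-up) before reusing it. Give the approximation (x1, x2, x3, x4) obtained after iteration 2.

(1.235, -2.247, 1.944, -0.555)

Iteration 1:
  x1 = (1 - (4)·0.000 - (-4)·0.000 - (4)·0.000) / (14) = 0.071
  x2 = (-12 - (3)·0.071 - (1)·0.000 - (-4)·0.000) / (9) = -1.357
  x3 = (12 - (1)·0.071 - (-1)·-1.357 - (2)·0.000) / (5) = 2.114
  x4 = (-9 - (-4)·0.071 - (-4)·-1.357 - (-3)·2.114) / (13) = -0.600
Iteration 2:
  x1 = (1 - (4)·-1.357 - (-4)·2.114 - (4)·-0.600) / (14) = 1.235
  x2 = (-12 - (3)·1.235 - (1)·2.114 - (-4)·-0.600) / (9) = -2.247
  x3 = (12 - (1)·1.235 - (-1)·-2.247 - (2)·-0.600) / (5) = 1.944
  x4 = (-9 - (-4)·1.235 - (-4)·-2.247 - (-3)·1.944) / (13) = -0.555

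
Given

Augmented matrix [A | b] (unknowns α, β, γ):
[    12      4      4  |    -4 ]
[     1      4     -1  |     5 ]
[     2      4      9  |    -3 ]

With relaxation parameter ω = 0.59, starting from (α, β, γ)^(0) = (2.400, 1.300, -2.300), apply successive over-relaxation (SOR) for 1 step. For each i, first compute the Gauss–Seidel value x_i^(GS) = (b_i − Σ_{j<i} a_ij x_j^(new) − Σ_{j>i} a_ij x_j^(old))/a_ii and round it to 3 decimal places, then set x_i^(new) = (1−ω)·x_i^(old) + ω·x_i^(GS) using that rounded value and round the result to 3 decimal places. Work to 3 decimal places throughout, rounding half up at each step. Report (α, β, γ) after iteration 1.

(0.984, 0.786, -1.475)

Iteration 1:
  α: GS value = (-4 - (4)·1.300 - (4)·-2.300) / (12) = 0.000;  α ← (1−ω)·2.400 + ω·0.000 = 0.984
  β: GS value = (5 - (1)·0.984 - (-1)·-2.300) / (4) = 0.429;  β ← (1−ω)·1.300 + ω·0.429 = 0.786
  γ: GS value = (-3 - (2)·0.984 - (4)·0.786) / (9) = -0.901;  γ ← (1−ω)·-2.300 + ω·-0.901 = -1.475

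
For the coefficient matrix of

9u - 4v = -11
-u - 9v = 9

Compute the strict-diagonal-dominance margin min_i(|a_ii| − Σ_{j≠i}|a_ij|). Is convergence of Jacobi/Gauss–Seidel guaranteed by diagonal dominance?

5

row 1: |9| − (4) = 5
row 2: |-9| − (1) = 8
minimum over rows = 5 → strictly diagonally dominant (convergence guaranteed)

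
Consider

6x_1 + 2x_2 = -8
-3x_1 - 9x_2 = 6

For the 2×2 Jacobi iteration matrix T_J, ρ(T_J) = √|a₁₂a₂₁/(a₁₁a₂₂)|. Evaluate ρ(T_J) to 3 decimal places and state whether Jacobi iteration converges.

0.333

a₁₂a₂₁/(a₁₁a₂₂) = (2)·(-3) / ((6)·(-9)) = 0.111111
ρ = √|0.111111| = √0.111111 = 0.333
ρ < 1, so Jacobi converges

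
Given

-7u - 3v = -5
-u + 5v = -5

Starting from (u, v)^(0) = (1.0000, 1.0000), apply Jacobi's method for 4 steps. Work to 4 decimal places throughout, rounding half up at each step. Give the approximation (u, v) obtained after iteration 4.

(1.0523, -0.7763)

Iteration 1:
  u = (-5 - (-3)·1.0000) / (-7) = 0.2857
  v = (-5 - (-1)·1.0000) / (5) = -0.8000
Iteration 2:
  u = (-5 - (-3)·-0.8000) / (-7) = 1.0571
  v = (-5 - (-1)·0.2857) / (5) = -0.9429
Iteration 3:
  u = (-5 - (-3)·-0.9429) / (-7) = 1.1184
  v = (-5 - (-1)·1.0571) / (5) = -0.7886
Iteration 4:
  u = (-5 - (-3)·-0.7886) / (-7) = 1.0523
  v = (-5 - (-1)·1.1184) / (5) = -0.7763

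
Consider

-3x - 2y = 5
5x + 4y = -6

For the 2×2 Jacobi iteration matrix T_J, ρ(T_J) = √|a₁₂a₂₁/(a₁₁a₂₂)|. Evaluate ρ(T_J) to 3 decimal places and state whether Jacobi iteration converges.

a₁₂a₂₁/(a₁₁a₂₂) = (-2)·(5) / ((-3)·(4)) = 0.833333
ρ = √|0.833333| = √0.833333 = 0.913
ρ < 1, so Jacobi converges

0.913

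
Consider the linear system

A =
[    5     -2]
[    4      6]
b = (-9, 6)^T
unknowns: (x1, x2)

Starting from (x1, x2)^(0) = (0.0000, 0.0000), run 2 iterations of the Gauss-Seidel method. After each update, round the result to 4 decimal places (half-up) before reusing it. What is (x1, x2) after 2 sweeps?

Iteration 1:
  x1 = (-9 - (-2)·0.0000) / (5) = -1.8000
  x2 = (6 - (4)·-1.8000) / (6) = 2.2000
Iteration 2:
  x1 = (-9 - (-2)·2.2000) / (5) = -0.9200
  x2 = (6 - (4)·-0.9200) / (6) = 1.6133

(-0.9200, 1.6133)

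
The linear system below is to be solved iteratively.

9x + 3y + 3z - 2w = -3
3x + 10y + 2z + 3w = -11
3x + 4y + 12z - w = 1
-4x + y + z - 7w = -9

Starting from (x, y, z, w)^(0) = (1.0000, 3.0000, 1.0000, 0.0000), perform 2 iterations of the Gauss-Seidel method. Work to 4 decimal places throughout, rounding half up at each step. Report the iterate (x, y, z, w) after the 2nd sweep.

Iteration 1:
  x = (-3 - (3)·3.0000 - (3)·1.0000 - (-2)·0.0000) / (9) = -1.6667
  y = (-11 - (3)·-1.6667 - (2)·1.0000 - (3)·0.0000) / (10) = -0.8000
  z = (1 - (3)·-1.6667 - (4)·-0.8000 - (-1)·0.0000) / (12) = 0.7667
  w = (-9 - (-4)·-1.6667 - (1)·-0.8000 - (1)·0.7667) / (-7) = 2.2334
Iteration 2:
  x = (-3 - (3)·-0.8000 - (3)·0.7667 - (-2)·2.2334) / (9) = 0.1741
  y = (-11 - (3)·0.1741 - (2)·0.7667 - (3)·2.2334) / (10) = -1.9756
  z = (1 - (3)·0.1741 - (4)·-1.9756 - (-1)·2.2334) / (12) = 0.8845
  w = (-9 - (-4)·0.1741 - (1)·-1.9756 - (1)·0.8845) / (-7) = 1.0304

(0.1741, -1.9756, 0.8845, 1.0304)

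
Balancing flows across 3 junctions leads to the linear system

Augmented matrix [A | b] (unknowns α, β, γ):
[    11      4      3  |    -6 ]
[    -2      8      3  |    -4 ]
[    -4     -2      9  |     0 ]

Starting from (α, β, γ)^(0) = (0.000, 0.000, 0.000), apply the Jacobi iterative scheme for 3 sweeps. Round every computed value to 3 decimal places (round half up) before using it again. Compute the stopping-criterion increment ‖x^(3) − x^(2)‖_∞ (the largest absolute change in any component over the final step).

Iteration 1:
  α = (-6 - (4)·0.000 - (3)·0.000) / (11) = -0.545
  β = (-4 - (-2)·0.000 - (3)·0.000) / (8) = -0.500
  γ = (0 - (-4)·0.000 - (-2)·0.000) / (9) = 0.000
Iteration 2:
  α = (-6 - (4)·-0.500 - (3)·0.000) / (11) = -0.364
  β = (-4 - (-2)·-0.545 - (3)·0.000) / (8) = -0.636
  γ = (0 - (-4)·-0.545 - (-2)·-0.500) / (9) = -0.353
Iteration 3:
  α = (-6 - (4)·-0.636 - (3)·-0.353) / (11) = -0.218
  β = (-4 - (-2)·-0.364 - (3)·-0.353) / (8) = -0.459
  γ = (0 - (-4)·-0.364 - (-2)·-0.636) / (9) = -0.303
Change: (0.146, 0.177, 0.050) → max |·| = 0.177

0.177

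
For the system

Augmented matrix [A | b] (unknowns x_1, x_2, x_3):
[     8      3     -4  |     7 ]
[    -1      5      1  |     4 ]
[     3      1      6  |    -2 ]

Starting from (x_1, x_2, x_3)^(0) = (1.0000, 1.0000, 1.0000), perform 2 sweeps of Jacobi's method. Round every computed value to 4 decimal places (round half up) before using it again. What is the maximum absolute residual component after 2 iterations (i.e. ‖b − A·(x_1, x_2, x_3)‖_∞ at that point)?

2.3752

Iteration 1:
  x_1 = (7 - (3)·1.0000 - (-4)·1.0000) / (8) = 1.0000
  x_2 = (4 - (-1)·1.0000 - (1)·1.0000) / (5) = 0.8000
  x_3 = (-2 - (3)·1.0000 - (1)·1.0000) / (6) = -1.0000
Iteration 2:
  x_1 = (7 - (3)·0.8000 - (-4)·-1.0000) / (8) = 0.0750
  x_2 = (4 - (-1)·1.0000 - (1)·-1.0000) / (5) = 1.2000
  x_3 = (-2 - (3)·1.0000 - (1)·0.8000) / (6) = -0.9667
Residual b − A·x = (-1.0668, -0.9583, 2.3752); ∞-norm = 2.3752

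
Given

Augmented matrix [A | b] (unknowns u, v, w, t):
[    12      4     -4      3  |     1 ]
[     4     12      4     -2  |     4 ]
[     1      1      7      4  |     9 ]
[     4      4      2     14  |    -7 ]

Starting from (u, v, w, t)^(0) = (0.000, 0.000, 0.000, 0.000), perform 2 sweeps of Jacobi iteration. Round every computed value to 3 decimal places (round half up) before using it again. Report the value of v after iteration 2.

Iteration 1:
  u = (1 - (4)·0.000 - (-4)·0.000 - (3)·0.000) / (12) = 0.083
  v = (4 - (4)·0.000 - (4)·0.000 - (-2)·0.000) / (12) = 0.333
  w = (9 - (1)·0.000 - (1)·0.000 - (4)·0.000) / (7) = 1.286
  t = (-7 - (4)·0.000 - (4)·0.000 - (2)·0.000) / (14) = -0.500
Iteration 2:
  u = (1 - (4)·0.333 - (-4)·1.286 - (3)·-0.500) / (12) = 0.526
  v = (4 - (4)·0.083 - (4)·1.286 - (-2)·-0.500) / (12) = -0.206
  w = (9 - (1)·0.083 - (1)·0.333 - (4)·-0.500) / (7) = 1.512
  t = (-7 - (4)·0.083 - (4)·0.333 - (2)·1.286) / (14) = -0.803

-0.206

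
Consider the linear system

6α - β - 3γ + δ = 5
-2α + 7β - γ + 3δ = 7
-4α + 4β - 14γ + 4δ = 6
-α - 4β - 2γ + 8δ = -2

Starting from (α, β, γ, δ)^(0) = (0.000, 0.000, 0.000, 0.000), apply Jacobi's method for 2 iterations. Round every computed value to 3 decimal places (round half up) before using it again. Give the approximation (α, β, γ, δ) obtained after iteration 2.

Iteration 1:
  α = (5 - (-1)·0.000 - (-3)·0.000 - (1)·0.000) / (6) = 0.833
  β = (7 - (-2)·0.000 - (-1)·0.000 - (3)·0.000) / (7) = 1.000
  γ = (6 - (-4)·0.000 - (4)·0.000 - (4)·0.000) / (-14) = -0.429
  δ = (-2 - (-1)·0.000 - (-4)·0.000 - (-2)·0.000) / (8) = -0.250
Iteration 2:
  α = (5 - (-1)·1.000 - (-3)·-0.429 - (1)·-0.250) / (6) = 0.827
  β = (7 - (-2)·0.833 - (-1)·-0.429 - (3)·-0.250) / (7) = 1.284
  γ = (6 - (-4)·0.833 - (4)·1.000 - (4)·-0.250) / (-14) = -0.452
  δ = (-2 - (-1)·0.833 - (-4)·1.000 - (-2)·-0.429) / (8) = 0.247

(0.827, 1.284, -0.452, 0.247)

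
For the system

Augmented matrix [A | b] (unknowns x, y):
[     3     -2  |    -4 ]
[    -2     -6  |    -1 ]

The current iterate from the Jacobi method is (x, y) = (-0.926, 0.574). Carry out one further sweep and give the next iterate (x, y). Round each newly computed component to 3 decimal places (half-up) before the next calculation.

One sweep:
  x = (-4 - (-2)·0.574) / (3) = -0.951
  y = (-1 - (-2)·-0.926) / (-6) = 0.475

(-0.951, 0.475)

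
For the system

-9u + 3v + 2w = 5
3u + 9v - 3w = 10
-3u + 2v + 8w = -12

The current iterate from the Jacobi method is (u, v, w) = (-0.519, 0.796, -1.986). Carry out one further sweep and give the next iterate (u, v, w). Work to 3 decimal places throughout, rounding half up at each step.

One sweep:
  u = (5 - (3)·0.796 - (2)·-1.986) / (-9) = -0.732
  v = (10 - (3)·-0.519 - (-3)·-1.986) / (9) = 0.622
  w = (-12 - (-3)·-0.519 - (2)·0.796) / (8) = -1.894

(-0.732, 0.622, -1.894)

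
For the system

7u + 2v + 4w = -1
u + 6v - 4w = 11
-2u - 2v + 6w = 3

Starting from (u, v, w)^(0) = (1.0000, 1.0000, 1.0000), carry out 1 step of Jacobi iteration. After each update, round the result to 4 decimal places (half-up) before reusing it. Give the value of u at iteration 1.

Iteration 1:
  u = (-1 - (2)·1.0000 - (4)·1.0000) / (7) = -1.0000
  v = (11 - (1)·1.0000 - (-4)·1.0000) / (6) = 2.3333
  w = (3 - (-2)·1.0000 - (-2)·1.0000) / (6) = 1.1667

-1.0000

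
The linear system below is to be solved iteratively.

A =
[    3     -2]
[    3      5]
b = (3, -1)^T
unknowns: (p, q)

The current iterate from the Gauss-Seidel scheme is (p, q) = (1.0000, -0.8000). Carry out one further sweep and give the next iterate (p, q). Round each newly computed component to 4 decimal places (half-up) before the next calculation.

One sweep:
  p = (3 - (-2)·-0.8000) / (3) = 0.4667
  q = (-1 - (3)·0.4667) / (5) = -0.4800

(0.4667, -0.4800)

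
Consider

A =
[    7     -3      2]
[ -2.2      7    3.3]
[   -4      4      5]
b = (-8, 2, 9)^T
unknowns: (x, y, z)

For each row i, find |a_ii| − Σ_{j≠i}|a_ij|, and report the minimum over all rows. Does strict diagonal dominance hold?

row 1: |7| − (3+2) = 2
row 2: |7| − (2.2+3.3) = 1.5
row 3: |5| − (4+4) = -3
minimum over rows = -3 → not strictly diagonally dominant

-3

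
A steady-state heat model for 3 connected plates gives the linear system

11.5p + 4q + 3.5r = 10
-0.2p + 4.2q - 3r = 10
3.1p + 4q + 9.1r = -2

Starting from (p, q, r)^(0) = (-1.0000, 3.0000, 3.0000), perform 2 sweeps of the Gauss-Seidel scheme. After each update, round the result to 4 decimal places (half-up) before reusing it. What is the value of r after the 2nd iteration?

-0.6481

Iteration 1:
  p = (10 - (4)·3.0000 - (3.5)·3.0000) / (11.5) = -1.0870
  q = (10 - (-0.2)·-1.0870 - (-3)·3.0000) / (4.2) = 4.4720
  r = (-2 - (3.1)·-1.0870 - (4)·4.4720) / (9.1) = -1.8152
Iteration 2:
  p = (10 - (4)·4.4720 - (3.5)·-1.8152) / (11.5) = -0.1335
  q = (10 - (-0.2)·-0.1335 - (-3)·-1.8152) / (4.2) = 1.0780
  r = (-2 - (3.1)·-0.1335 - (4)·1.0780) / (9.1) = -0.6481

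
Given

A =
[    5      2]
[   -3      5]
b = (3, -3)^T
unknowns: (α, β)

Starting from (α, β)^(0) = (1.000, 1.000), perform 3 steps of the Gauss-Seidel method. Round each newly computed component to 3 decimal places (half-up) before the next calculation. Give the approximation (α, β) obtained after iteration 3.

Iteration 1:
  α = (3 - (2)·1.000) / (5) = 0.200
  β = (-3 - (-3)·0.200) / (5) = -0.480
Iteration 2:
  α = (3 - (2)·-0.480) / (5) = 0.792
  β = (-3 - (-3)·0.792) / (5) = -0.125
Iteration 3:
  α = (3 - (2)·-0.125) / (5) = 0.650
  β = (-3 - (-3)·0.650) / (5) = -0.210

(0.650, -0.210)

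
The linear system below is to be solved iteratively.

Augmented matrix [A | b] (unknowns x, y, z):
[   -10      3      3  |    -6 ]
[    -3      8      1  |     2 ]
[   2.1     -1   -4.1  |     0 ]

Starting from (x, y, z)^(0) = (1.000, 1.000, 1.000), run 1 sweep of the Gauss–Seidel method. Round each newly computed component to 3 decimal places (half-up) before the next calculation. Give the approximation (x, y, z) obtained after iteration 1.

(1.200, 0.575, 0.474)

Iteration 1:
  x = (-6 - (3)·1.000 - (3)·1.000) / (-10) = 1.200
  y = (2 - (-3)·1.200 - (1)·1.000) / (8) = 0.575
  z = (0 - (2.1)·1.200 - (-1)·0.575) / (-4.1) = 0.474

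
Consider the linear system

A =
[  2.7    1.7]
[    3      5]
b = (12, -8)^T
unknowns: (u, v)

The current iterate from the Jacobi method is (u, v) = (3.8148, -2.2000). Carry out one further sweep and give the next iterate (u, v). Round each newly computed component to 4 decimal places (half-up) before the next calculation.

One sweep:
  u = (12 - (1.7)·-2.2000) / (2.7) = 5.8296
  v = (-8 - (3)·3.8148) / (5) = -3.8889

(5.8296, -3.8889)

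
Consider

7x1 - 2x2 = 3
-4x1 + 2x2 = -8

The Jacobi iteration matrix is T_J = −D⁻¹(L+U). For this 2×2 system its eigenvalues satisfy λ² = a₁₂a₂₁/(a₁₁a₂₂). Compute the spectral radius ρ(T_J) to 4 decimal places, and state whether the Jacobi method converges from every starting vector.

a₁₂a₂₁/(a₁₁a₂₂) = (-2)·(-4) / ((7)·(2)) = 0.571429
ρ = √|0.571429| = √0.571429 = 0.7559
ρ < 1, so Jacobi converges

0.7559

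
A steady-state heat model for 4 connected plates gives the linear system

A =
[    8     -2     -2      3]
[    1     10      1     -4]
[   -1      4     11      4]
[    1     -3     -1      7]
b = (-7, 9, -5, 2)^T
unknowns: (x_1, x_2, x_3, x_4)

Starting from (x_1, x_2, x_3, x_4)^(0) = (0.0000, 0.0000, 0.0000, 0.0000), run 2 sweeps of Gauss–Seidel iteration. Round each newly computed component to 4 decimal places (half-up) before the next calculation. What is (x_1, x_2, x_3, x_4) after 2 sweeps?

Iteration 1:
  x_1 = (-7 - (-2)·0.0000 - (-2)·0.0000 - (3)·0.0000) / (8) = -0.8750
  x_2 = (9 - (1)·-0.8750 - (1)·0.0000 - (-4)·0.0000) / (10) = 0.9875
  x_3 = (-5 - (-1)·-0.8750 - (4)·0.9875 - (4)·0.0000) / (11) = -0.8932
  x_4 = (2 - (1)·-0.8750 - (-3)·0.9875 - (-1)·-0.8932) / (7) = 0.7063
Iteration 2:
  x_1 = (-7 - (-2)·0.9875 - (-2)·-0.8932 - (3)·0.7063) / (8) = -1.1163
  x_2 = (9 - (1)·-1.1163 - (1)·-0.8932 - (-4)·0.7063) / (10) = 1.3835
  x_3 = (-5 - (-1)·-1.1163 - (4)·1.3835 - (4)·0.7063) / (11) = -1.3160
  x_4 = (2 - (1)·-1.1163 - (-3)·1.3835 - (-1)·-1.3160) / (7) = 0.8501

(-1.1163, 1.3835, -1.3160, 0.8501)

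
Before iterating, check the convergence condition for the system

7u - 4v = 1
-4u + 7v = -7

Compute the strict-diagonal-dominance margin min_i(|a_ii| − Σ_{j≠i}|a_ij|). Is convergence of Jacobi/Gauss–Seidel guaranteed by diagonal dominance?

row 1: |7| − (4) = 3
row 2: |7| − (4) = 3
minimum over rows = 3 → strictly diagonally dominant (convergence guaranteed)

3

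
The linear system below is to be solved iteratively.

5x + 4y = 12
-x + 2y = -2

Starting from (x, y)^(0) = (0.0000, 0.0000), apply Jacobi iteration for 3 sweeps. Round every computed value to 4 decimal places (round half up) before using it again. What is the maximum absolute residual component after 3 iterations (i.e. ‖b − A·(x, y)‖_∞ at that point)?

Iteration 1:
  x = (12 - (4)·0.0000) / (5) = 2.4000
  y = (-2 - (-1)·0.0000) / (2) = -1.0000
Iteration 2:
  x = (12 - (4)·-1.0000) / (5) = 3.2000
  y = (-2 - (-1)·2.4000) / (2) = 0.2000
Iteration 3:
  x = (12 - (4)·0.2000) / (5) = 2.2400
  y = (-2 - (-1)·3.2000) / (2) = 0.6000
Residual b − A·x = (-1.6000, -0.9600); ∞-norm = 1.6000

1.6000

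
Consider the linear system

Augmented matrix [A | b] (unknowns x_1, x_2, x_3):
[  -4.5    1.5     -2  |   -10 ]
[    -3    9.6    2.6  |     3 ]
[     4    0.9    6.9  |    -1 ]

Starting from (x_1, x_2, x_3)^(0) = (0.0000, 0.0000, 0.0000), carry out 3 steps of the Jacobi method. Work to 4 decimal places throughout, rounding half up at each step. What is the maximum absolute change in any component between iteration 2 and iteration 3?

Iteration 1:
  x_1 = (-10 - (1.5)·0.0000 - (-2)·0.0000) / (-4.5) = 2.2222
  x_2 = (3 - (-3)·0.0000 - (2.6)·0.0000) / (9.6) = 0.3125
  x_3 = (-1 - (4)·0.0000 - (0.9)·0.0000) / (6.9) = -0.1449
Iteration 2:
  x_1 = (-10 - (1.5)·0.3125 - (-2)·-0.1449) / (-4.5) = 2.3908
  x_2 = (3 - (-3)·2.2222 - (2.6)·-0.1449) / (9.6) = 1.0462
  x_3 = (-1 - (4)·2.2222 - (0.9)·0.3125) / (6.9) = -1.4739
Iteration 3:
  x_1 = (-10 - (1.5)·1.0462 - (-2)·-1.4739) / (-4.5) = 3.2260
  x_2 = (3 - (-3)·2.3908 - (2.6)·-1.4739) / (9.6) = 1.4588
  x_3 = (-1 - (4)·2.3908 - (0.9)·1.0462) / (6.9) = -1.6674
Change: (0.8352, 0.4126, -0.1935) → max |·| = 0.8352

0.8352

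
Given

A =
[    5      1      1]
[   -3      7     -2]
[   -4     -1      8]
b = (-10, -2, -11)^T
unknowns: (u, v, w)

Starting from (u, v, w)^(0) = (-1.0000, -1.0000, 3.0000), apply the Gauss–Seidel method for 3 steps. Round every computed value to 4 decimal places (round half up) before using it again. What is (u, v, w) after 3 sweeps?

Iteration 1:
  u = (-10 - (1)·-1.0000 - (1)·3.0000) / (5) = -2.4000
  v = (-2 - (-3)·-2.4000 - (-2)·3.0000) / (7) = -0.4571
  w = (-11 - (-4)·-2.4000 - (-1)·-0.4571) / (8) = -2.6321
Iteration 2:
  u = (-10 - (1)·-0.4571 - (1)·-2.6321) / (5) = -1.3822
  v = (-2 - (-3)·-1.3822 - (-2)·-2.6321) / (7) = -1.6301
  w = (-11 - (-4)·-1.3822 - (-1)·-1.6301) / (8) = -2.2699
Iteration 3:
  u = (-10 - (1)·-1.6301 - (1)·-2.2699) / (5) = -1.2200
  v = (-2 - (-3)·-1.2200 - (-2)·-2.2699) / (7) = -1.4571
  w = (-11 - (-4)·-1.2200 - (-1)·-1.4571) / (8) = -2.1671

(-1.2200, -1.4571, -2.1671)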